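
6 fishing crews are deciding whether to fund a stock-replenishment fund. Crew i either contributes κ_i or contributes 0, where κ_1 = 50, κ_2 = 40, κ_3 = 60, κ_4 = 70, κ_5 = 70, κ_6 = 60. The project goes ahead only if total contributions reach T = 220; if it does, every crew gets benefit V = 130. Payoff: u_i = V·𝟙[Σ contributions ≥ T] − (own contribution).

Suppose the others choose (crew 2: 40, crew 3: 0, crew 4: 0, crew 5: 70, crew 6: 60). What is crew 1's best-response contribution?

50

Others' total = 170. Contributing 50 brings total to 220 ≥ 220: gain V − κ_1 = 80.
Best response: 50.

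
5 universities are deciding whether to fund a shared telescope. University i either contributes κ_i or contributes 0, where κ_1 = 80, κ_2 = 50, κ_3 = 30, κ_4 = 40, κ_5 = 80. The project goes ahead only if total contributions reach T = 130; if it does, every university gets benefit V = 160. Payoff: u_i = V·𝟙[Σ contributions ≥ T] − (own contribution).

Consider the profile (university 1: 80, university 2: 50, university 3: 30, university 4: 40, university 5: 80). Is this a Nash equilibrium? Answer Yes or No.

No

Total = 280 ≥ 130: provided.
University 1 (pledges 80, payoff 80): dropping to 0 → total 200, payoff 160. Profitable deviation.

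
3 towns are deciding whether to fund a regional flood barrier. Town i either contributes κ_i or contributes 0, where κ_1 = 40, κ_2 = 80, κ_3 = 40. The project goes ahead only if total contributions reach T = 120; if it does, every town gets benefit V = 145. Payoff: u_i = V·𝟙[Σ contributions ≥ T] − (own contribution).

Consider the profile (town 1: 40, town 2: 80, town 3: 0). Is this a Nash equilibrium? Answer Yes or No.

Total = 120 ≥ 120: provided.
Town 1 (pledges 40, payoff 105): dropping to 0 → total 80, payoff 0. No gain.
Town 2 (pledges 80, payoff 65): dropping to 0 → total 40, payoff 0. No gain.
Town 3 (pledges 0, payoff 145): pledging 40 → total 160, payoff 105. No gain.

Yes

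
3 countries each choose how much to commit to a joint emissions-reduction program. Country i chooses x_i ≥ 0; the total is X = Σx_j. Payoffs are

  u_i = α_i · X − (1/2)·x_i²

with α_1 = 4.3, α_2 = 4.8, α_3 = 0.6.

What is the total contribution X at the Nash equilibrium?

9.7

Country i's FOC: ∂u_i/∂x_i = α_i − x_i = 0, so x_i* = α_i.
NE contributions = (4.3, 4.8, 0.6); X = 9.7.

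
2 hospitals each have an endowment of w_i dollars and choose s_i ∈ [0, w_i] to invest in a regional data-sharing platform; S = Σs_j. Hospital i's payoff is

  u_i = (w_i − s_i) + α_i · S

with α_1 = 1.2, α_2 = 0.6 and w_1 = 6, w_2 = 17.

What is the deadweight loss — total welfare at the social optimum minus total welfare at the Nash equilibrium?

13.6

∂u_i/∂s_i = α_i − 1, so hospital i contributes w_i if α_i > 1, else 0.
α_i > 1 for i ∈ {1}; NE contributions (6, 0), S = 6.
W^NE = Σw_i − S^NE + (Σα_i)·S^NE = 23 + 0.8·6 = 27.8.
Planner: ∂(Σu_j)/∂s_i = Σα_j − 1 = 0.8 > 0, so everyone contributes w_i; S^SO = 23, W^SO = 23 + 0.8·23 = 41.4.
Deadweight loss = 13.6.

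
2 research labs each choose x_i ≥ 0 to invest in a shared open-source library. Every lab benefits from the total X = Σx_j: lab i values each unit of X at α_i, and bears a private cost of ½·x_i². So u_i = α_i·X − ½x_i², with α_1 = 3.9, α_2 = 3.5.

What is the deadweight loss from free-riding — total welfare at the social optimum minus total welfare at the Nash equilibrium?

Lab i's FOC: ∂u_i/∂x_i = α_i − x_i = 0, so x_i* = α_i.
NE contributions = (3.9, 3.5); X = 7.4.
W^NE = (Σα)·X − ½Σα_i² = 7.4² − ½·27.46 = 41.03.
Planner sets x_i = Σα_j = 7.4 for every i, so X^SO = 2·7.4 = 14.8.
W^SO = (Σα)·X^SO − ½·2·(Σα)² = (2/2)·7.4² = 54.76.
Deadweight loss = W^SO − W^NE = 13.73.

13.73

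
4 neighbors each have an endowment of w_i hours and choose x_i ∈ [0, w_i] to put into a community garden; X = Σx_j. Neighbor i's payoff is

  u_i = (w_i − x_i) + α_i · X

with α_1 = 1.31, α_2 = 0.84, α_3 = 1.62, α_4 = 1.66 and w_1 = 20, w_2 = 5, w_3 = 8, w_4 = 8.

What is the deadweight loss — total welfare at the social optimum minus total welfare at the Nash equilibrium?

∂u_i/∂x_i = α_i − 1, so neighbor i contributes w_i if α_i > 1, else 0.
α_i > 1 for i ∈ {1, 3, 4}; NE contributions (20, 0, 8, 8), X = 36.
W^NE = Σw_i − X^NE + (Σα_i)·X^NE = 41 + 4.43·36 = 200.48.
Planner: ∂(Σu_j)/∂x_i = Σα_j − 1 = 4.43 > 0, so everyone contributes w_i; X^SO = 41, W^SO = 41 + 4.43·41 = 222.63.
Deadweight loss = 22.15.

22.15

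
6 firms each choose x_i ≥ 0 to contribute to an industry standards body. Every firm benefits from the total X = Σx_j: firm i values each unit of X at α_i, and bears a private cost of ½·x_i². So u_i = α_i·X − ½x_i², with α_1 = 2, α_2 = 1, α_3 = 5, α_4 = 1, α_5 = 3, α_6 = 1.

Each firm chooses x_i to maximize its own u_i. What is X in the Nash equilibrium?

13

Firm i's FOC: ∂u_i/∂x_i = α_i − x_i = 0, so x_i* = α_i.
NE contributions = (2, 1, 5, 1, 3, 1); X = 13.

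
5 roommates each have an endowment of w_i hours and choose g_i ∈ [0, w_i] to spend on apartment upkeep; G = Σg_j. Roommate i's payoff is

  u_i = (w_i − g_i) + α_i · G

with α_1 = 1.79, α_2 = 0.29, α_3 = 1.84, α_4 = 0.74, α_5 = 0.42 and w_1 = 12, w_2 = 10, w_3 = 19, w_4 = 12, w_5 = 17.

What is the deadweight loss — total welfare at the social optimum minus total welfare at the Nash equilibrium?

159.12

∂u_i/∂g_i = α_i − 1, so roommate i contributes w_i if α_i > 1, else 0.
α_i > 1 for i ∈ {1, 3}; NE contributions (12, 0, 19, 0, 0), G = 31.
W^NE = Σw_i − G^NE + (Σα_i)·G^NE = 70 + 4.08·31 = 196.48.
Planner: ∂(Σu_j)/∂g_i = Σα_j − 1 = 4.08 > 0, so everyone contributes w_i; G^SO = 70, W^SO = 70 + 4.08·70 = 355.6.
Deadweight loss = 159.12.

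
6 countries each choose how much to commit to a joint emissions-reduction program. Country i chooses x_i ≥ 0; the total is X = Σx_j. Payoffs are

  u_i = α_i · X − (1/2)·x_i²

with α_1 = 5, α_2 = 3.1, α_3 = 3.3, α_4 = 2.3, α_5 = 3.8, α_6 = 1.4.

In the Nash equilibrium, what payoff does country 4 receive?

40.825

Country i's FOC: ∂u_i/∂x_i = α_i − x_i = 0, so x_i* = α_i.
NE contributions = (5, 3.1, 3.3, 2.3, 3.8, 1.4); X = 18.9.
u_4 = α_4·X − ½·(x_4)² = 2.3·18.9 − ½·2.3² = 40.825.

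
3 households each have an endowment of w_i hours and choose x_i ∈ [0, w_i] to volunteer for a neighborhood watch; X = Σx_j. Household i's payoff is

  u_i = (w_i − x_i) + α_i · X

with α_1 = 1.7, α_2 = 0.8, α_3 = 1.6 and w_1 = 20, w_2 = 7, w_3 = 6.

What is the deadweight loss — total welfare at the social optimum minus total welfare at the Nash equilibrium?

∂u_i/∂x_i = α_i − 1, so household i contributes w_i if α_i > 1, else 0.
α_i > 1 for i ∈ {1, 3}; NE contributions (20, 0, 6), X = 26.
W^NE = Σw_i − X^NE + (Σα_i)·X^NE = 33 + 3.1·26 = 113.6.
Planner: ∂(Σu_j)/∂x_i = Σα_j − 1 = 3.1 > 0, so everyone contributes w_i; X^SO = 33, W^SO = 33 + 3.1·33 = 135.3.
Deadweight loss = 21.7.

21.7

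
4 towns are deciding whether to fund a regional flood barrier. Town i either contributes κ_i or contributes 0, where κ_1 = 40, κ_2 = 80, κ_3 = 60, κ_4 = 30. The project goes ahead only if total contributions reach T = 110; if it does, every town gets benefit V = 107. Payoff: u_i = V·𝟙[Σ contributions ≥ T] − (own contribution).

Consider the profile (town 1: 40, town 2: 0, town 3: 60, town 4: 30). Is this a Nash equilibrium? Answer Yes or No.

Total = 130 ≥ 110: provided.
Town 1 (pledges 40, payoff 67): dropping to 0 → total 90, payoff 0. No gain.
Town 2 (pledges 0, payoff 107): pledging 80 → total 210, payoff 27. No gain.
Town 3 (pledges 60, payoff 47): dropping to 0 → total 70, payoff 0. No gain.
Town 4 (pledges 30, payoff 77): dropping to 0 → total 100, payoff 0. No gain.

Yes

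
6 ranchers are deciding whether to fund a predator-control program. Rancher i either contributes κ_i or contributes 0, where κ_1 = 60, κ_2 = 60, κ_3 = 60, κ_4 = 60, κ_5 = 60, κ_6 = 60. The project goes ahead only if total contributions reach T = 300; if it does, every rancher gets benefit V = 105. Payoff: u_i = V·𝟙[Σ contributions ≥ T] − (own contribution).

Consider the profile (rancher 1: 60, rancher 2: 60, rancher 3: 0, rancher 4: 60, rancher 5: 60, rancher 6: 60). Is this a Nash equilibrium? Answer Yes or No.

Yes

Total = 300 ≥ 300: provided.
Rancher 1 (pledges 60, payoff 45): dropping to 0 → total 240, payoff 0. No gain.
Rancher 2 (pledges 60, payoff 45): dropping to 0 → total 240, payoff 0. No gain.
Rancher 3 (pledges 0, payoff 105): pledging 60 → total 360, payoff 45. No gain.
Rancher 4 (pledges 60, payoff 45): dropping to 0 → total 240, payoff 0. No gain.
Rancher 5 (pledges 60, payoff 45): dropping to 0 → total 240, payoff 0. No gain.
Rancher 6 (pledges 60, payoff 45): dropping to 0 → total 240, payoff 0. No gain.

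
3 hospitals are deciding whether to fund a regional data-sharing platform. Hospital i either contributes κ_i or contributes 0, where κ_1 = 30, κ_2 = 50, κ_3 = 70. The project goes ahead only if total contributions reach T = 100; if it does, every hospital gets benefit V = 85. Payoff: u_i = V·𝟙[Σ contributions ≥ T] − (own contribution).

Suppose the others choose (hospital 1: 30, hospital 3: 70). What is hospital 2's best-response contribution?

0

Others' total = 100 ≥ 100; contributing adds cost 50 for no extra benefit.
Best response: 0.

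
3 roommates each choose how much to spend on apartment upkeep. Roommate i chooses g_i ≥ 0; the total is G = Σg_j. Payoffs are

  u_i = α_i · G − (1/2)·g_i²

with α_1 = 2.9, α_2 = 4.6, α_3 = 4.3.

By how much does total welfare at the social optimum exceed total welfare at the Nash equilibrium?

Roommate i's FOC: ∂u_i/∂g_i = α_i − g_i = 0, so g_i* = α_i.
NE contributions = (2.9, 4.6, 4.3); G = 11.8.
W^NE = (Σα)·G − ½Σα_i² = 11.8² − ½·48.06 = 115.21.
Planner sets g_i = Σα_j = 11.8 for every i, so G^SO = 3·11.8 = 35.4.
W^SO = (Σα)·G^SO − ½·3·(Σα)² = (3/2)·11.8² = 208.86.
Deadweight loss = W^SO − W^NE = 93.65.

93.65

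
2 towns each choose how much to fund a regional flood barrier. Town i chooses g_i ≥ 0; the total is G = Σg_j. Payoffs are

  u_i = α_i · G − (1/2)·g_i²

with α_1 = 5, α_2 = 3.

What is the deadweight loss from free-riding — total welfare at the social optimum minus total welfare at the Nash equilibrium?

Town i's FOC: ∂u_i/∂g_i = α_i − g_i = 0, so g_i* = α_i.
NE contributions = (5, 3); G = 8.
W^NE = (Σα)·G − ½Σα_i² = 8² − ½·34 = 47.
Planner sets g_i = Σα_j = 8 for every i, so G^SO = 2·8 = 16.
W^SO = (Σα)·G^SO − ½·2·(Σα)² = (2/2)·8² = 64.
Deadweight loss = W^SO − W^NE = 17.

17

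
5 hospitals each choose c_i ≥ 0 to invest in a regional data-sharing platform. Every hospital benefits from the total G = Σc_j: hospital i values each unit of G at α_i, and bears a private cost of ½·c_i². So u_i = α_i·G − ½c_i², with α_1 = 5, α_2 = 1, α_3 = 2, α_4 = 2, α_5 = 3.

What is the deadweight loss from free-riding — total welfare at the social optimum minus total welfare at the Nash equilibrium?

275

Hospital i's FOC: ∂u_i/∂c_i = α_i − c_i = 0, so c_i* = α_i.
NE contributions = (5, 1, 2, 2, 3); G = 13.
W^NE = (Σα)·G − ½Σα_i² = 13² − ½·43 = 147.5.
Planner sets c_i = Σα_j = 13 for every i, so G^SO = 5·13 = 65.
W^SO = (Σα)·G^SO − ½·5·(Σα)² = (5/2)·13² = 422.5.
Deadweight loss = W^SO − W^NE = 275.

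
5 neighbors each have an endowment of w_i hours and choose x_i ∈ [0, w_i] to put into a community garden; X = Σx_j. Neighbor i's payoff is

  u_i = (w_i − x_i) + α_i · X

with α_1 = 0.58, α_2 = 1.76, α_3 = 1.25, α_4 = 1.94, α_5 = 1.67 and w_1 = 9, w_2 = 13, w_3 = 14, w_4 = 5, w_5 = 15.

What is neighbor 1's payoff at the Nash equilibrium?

∂u_i/∂x_i = α_i − 1, so neighbor i contributes w_i if α_i > 1, else 0.
α_i > 1 for i ∈ {2, 3, 4, 5}; NE contributions (0, 13, 14, 5, 15), X = 47.
u_1 = (9 − 0) + 0.58·47 = 36.26.

36.26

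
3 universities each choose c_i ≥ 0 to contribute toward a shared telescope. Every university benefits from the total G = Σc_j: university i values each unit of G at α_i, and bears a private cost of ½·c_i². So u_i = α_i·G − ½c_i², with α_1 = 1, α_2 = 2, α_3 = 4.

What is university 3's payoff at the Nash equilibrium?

University i's FOC: ∂u_i/∂c_i = α_i − c_i = 0, so c_i* = α_i.
NE contributions = (1, 2, 4); G = 7.
u_3 = α_3·G − ½·(c_3)² = 4·7 − ½·4² = 20.

20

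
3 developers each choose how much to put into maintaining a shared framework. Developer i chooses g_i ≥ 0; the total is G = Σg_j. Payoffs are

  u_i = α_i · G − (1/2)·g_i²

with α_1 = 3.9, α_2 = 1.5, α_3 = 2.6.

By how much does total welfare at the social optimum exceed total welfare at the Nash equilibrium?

Developer i's FOC: ∂u_i/∂g_i = α_i − g_i = 0, so g_i* = α_i.
NE contributions = (3.9, 1.5, 2.6); G = 8.
W^NE = (Σα)·G − ½Σα_i² = 8² − ½·24.22 = 51.89.
Planner sets g_i = Σα_j = 8 for every i, so G^SO = 3·8 = 24.
W^SO = (Σα)·G^SO − ½·3·(Σα)² = (3/2)·8² = 96.
Deadweight loss = W^SO − W^NE = 44.11.

44.11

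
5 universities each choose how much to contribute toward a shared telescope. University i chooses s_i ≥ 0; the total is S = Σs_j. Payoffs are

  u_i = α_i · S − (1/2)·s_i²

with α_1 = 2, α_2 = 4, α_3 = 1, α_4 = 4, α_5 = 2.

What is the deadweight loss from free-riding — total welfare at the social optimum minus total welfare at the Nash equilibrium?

University i's FOC: ∂u_i/∂s_i = α_i − s_i = 0, so s_i* = α_i.
NE contributions = (2, 4, 1, 4, 2); S = 13.
W^NE = (Σα)·S − ½Σα_i² = 13² − ½·41 = 148.5.
Planner sets s_i = Σα_j = 13 for every i, so S^SO = 5·13 = 65.
W^SO = (Σα)·S^SO − ½·5·(Σα)² = (5/2)·13² = 422.5.
Deadweight loss = W^SO − W^NE = 274.

274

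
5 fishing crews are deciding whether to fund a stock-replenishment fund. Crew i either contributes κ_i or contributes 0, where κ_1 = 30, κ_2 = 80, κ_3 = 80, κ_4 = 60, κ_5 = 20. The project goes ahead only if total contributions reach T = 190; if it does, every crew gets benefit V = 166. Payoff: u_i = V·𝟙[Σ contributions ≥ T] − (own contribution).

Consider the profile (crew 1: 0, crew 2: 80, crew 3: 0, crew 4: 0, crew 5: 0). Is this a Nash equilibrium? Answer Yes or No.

No

Total = 80 < 190: not provided.
Crew 1 (pledges 0, payoff 0): pledging 30 → total 110, payoff -30. No gain.
Crew 2 (pledges 80, payoff -80): dropping to 0 → total 0, payoff 0. Profitable deviation.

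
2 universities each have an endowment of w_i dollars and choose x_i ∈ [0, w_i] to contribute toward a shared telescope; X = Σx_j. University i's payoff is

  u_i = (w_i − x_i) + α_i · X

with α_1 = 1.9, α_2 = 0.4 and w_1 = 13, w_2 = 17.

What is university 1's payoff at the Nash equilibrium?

∂u_i/∂x_i = α_i − 1, so university i contributes w_i if α_i > 1, else 0.
α_i > 1 for i ∈ {1}; NE contributions (13, 0), X = 13.
u_1 = (13 − 13) + 1.9·13 = 24.7.

24.7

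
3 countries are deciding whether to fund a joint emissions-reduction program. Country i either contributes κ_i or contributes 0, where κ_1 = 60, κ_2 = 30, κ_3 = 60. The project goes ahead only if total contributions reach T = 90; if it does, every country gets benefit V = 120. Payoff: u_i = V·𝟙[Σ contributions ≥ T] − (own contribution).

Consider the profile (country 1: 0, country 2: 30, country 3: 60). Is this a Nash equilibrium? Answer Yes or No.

Total = 90 ≥ 90: provided.
Country 1 (pledges 0, payoff 120): pledging 60 → total 150, payoff 60. No gain.
Country 2 (pledges 30, payoff 90): dropping to 0 → total 60, payoff 0. No gain.
Country 3 (pledges 60, payoff 60): dropping to 0 → total 30, payoff 0. No gain.

Yes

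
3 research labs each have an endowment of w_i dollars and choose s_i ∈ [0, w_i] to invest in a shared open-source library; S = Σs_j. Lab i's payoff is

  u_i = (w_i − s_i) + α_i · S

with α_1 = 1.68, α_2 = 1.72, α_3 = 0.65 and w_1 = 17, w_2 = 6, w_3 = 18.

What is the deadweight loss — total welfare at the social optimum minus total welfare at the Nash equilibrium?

54.9

∂u_i/∂s_i = α_i − 1, so lab i contributes w_i if α_i > 1, else 0.
α_i > 1 for i ∈ {1, 2}; NE contributions (17, 6, 0), S = 23.
W^NE = Σw_i − S^NE + (Σα_i)·S^NE = 41 + 3.05·23 = 111.15.
Planner: ∂(Σu_j)/∂s_i = Σα_j − 1 = 3.05 > 0, so everyone contributes w_i; S^SO = 41, W^SO = 41 + 3.05·41 = 166.05.
Deadweight loss = 54.9.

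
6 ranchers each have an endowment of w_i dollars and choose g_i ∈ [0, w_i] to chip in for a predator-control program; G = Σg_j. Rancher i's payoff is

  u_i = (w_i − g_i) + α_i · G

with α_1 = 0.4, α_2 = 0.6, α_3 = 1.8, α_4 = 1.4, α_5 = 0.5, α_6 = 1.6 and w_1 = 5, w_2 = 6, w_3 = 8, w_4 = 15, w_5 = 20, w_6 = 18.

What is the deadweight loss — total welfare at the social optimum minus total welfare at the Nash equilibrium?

164.3

∂u_i/∂g_i = α_i − 1, so rancher i contributes w_i if α_i > 1, else 0.
α_i > 1 for i ∈ {3, 4, 6}; NE contributions (0, 0, 8, 15, 0, 18), G = 41.
W^NE = Σw_i − G^NE + (Σα_i)·G^NE = 72 + 5.3·41 = 289.3.
Planner: ∂(Σu_j)/∂g_i = Σα_j − 1 = 5.3 > 0, so everyone contributes w_i; G^SO = 72, W^SO = 72 + 5.3·72 = 453.6.
Deadweight loss = 164.3.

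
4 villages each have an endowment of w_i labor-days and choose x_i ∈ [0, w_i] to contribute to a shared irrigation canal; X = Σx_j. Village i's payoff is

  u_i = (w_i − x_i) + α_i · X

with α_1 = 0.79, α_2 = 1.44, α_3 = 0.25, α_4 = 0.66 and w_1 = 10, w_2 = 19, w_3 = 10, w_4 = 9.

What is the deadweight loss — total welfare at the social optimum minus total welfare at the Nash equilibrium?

62.06

∂u_i/∂x_i = α_i − 1, so village i contributes w_i if α_i > 1, else 0.
α_i > 1 for i ∈ {2}; NE contributions (0, 19, 0, 0), X = 19.
W^NE = Σw_i − X^NE + (Σα_i)·X^NE = 48 + 2.14·19 = 88.66.
Planner: ∂(Σu_j)/∂x_i = Σα_j − 1 = 2.14 > 0, so everyone contributes w_i; X^SO = 48, W^SO = 48 + 2.14·48 = 150.72.
Deadweight loss = 62.06.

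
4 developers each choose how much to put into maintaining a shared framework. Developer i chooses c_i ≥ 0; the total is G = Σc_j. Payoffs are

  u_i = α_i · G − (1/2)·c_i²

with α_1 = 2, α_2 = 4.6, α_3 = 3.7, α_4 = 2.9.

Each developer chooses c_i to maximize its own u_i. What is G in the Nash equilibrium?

Developer i's FOC: ∂u_i/∂c_i = α_i − c_i = 0, so c_i* = α_i.
NE contributions = (2, 4.6, 3.7, 2.9); G = 13.2.

13.2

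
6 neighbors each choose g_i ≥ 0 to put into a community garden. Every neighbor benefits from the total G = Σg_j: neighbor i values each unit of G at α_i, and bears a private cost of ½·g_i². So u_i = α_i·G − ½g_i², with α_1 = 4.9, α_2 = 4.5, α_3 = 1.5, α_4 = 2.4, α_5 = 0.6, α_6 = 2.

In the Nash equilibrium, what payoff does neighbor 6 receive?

29.8

Neighbor i's FOC: ∂u_i/∂g_i = α_i − g_i = 0, so g_i* = α_i.
NE contributions = (4.9, 4.5, 1.5, 2.4, 0.6, 2); G = 15.9.
u_6 = α_6·G − ½·(g_6)² = 2·15.9 − ½·2² = 29.8.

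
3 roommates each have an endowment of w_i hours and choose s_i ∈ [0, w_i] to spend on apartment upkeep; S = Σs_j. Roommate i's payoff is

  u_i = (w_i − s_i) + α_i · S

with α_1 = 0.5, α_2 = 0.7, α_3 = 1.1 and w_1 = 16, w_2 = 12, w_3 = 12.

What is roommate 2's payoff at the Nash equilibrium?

∂u_i/∂s_i = α_i − 1, so roommate i contributes w_i if α_i > 1, else 0.
α_i > 1 for i ∈ {3}; NE contributions (0, 0, 12), S = 12.
u_2 = (12 − 0) + 0.7·12 = 20.4.

20.4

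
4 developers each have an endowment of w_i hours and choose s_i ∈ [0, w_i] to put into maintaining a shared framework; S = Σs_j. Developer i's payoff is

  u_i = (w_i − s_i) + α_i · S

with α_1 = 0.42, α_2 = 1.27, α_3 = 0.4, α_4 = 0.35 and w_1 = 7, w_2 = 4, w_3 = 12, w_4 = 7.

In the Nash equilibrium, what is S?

∂u_i/∂s_i = α_i − 1, so developer i contributes w_i if α_i > 1, else 0.
α_i > 1 for i ∈ {2}; NE contributions (0, 4, 0, 0), S = 4.

4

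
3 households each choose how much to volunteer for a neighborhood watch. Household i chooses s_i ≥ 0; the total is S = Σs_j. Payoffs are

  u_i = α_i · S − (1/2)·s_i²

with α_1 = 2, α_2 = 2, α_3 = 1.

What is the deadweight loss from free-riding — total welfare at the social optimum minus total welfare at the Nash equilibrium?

17

Household i's FOC: ∂u_i/∂s_i = α_i − s_i = 0, so s_i* = α_i.
NE contributions = (2, 2, 1); S = 5.
W^NE = (Σα)·S − ½Σα_i² = 5² − ½·9 = 20.5.
Planner sets s_i = Σα_j = 5 for every i, so S^SO = 3·5 = 15.
W^SO = (Σα)·S^SO − ½·3·(Σα)² = (3/2)·5² = 37.5.
Deadweight loss = W^SO − W^NE = 17.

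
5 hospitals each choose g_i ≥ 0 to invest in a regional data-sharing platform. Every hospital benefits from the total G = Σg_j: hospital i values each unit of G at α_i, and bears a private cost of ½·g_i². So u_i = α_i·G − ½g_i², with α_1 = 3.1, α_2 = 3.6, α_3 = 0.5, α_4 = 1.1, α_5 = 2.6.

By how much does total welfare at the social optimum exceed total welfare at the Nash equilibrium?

Hospital i's FOC: ∂u_i/∂g_i = α_i − g_i = 0, so g_i* = α_i.
NE contributions = (3.1, 3.6, 0.5, 1.1, 2.6); G = 10.9.
W^NE = (Σα)·G − ½Σα_i² = 10.9² − ½·30.79 = 103.415.
Planner sets g_i = Σα_j = 10.9 for every i, so G^SO = 5·10.9 = 54.5.
W^SO = (Σα)·G^SO − ½·5·(Σα)² = (5/2)·10.9² = 297.025.
Deadweight loss = W^SO − W^NE = 193.61.

193.61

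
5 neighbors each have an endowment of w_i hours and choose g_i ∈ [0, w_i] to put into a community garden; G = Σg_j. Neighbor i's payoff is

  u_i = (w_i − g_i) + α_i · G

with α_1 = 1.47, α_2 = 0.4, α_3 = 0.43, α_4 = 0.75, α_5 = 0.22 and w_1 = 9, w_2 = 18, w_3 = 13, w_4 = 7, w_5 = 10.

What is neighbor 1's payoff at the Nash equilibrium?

13.23

∂u_i/∂g_i = α_i − 1, so neighbor i contributes w_i if α_i > 1, else 0.
α_i > 1 for i ∈ {1}; NE contributions (9, 0, 0, 0, 0), G = 9.
u_1 = (9 − 9) + 1.47·9 = 13.23.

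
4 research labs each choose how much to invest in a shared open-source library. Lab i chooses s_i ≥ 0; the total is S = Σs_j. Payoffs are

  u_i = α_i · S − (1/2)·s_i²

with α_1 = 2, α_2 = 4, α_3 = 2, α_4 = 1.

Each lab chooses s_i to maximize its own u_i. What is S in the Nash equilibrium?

Lab i's FOC: ∂u_i/∂s_i = α_i − s_i = 0, so s_i* = α_i.
NE contributions = (2, 4, 2, 1); S = 9.

9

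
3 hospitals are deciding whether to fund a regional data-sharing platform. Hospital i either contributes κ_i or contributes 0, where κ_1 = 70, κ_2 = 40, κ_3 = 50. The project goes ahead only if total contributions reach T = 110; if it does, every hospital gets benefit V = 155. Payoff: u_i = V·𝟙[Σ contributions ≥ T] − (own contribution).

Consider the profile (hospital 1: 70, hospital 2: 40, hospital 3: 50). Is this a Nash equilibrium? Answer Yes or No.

No

Total = 160 ≥ 110: provided.
Hospital 1 (pledges 70, payoff 85): dropping to 0 → total 90, payoff 0. No gain.
Hospital 2 (pledges 40, payoff 115): dropping to 0 → total 120, payoff 155. Profitable deviation.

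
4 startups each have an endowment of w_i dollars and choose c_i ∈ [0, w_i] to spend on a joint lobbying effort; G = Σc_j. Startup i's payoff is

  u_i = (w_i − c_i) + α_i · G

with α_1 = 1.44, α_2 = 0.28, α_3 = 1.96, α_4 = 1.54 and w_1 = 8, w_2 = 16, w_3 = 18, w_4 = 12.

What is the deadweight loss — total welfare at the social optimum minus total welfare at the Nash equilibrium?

∂u_i/∂c_i = α_i − 1, so startup i contributes w_i if α_i > 1, else 0.
α_i > 1 for i ∈ {1, 3, 4}; NE contributions (8, 0, 18, 12), G = 38.
W^NE = Σw_i − G^NE + (Σα_i)·G^NE = 54 + 4.22·38 = 214.36.
Planner: ∂(Σu_j)/∂c_i = Σα_j − 1 = 4.22 > 0, so everyone contributes w_i; G^SO = 54, W^SO = 54 + 4.22·54 = 281.88.
Deadweight loss = 67.52.

67.52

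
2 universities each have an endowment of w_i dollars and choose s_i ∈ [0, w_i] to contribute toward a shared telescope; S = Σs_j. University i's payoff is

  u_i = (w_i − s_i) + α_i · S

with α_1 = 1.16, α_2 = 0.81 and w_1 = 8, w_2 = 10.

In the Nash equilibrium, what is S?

∂u_i/∂s_i = α_i − 1, so university i contributes w_i if α_i > 1, else 0.
α_i > 1 for i ∈ {1}; NE contributions (8, 0), S = 8.

8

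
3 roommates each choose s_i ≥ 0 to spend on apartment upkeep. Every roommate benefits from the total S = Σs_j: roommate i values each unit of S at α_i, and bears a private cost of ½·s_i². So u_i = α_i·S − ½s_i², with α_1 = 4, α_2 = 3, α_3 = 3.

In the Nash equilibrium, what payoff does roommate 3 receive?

Roommate i's FOC: ∂u_i/∂s_i = α_i − s_i = 0, so s_i* = α_i.
NE contributions = (4, 3, 3); S = 10.
u_3 = α_3·S − ½·(s_3)² = 3·10 − ½·3² = 25.5.

25.5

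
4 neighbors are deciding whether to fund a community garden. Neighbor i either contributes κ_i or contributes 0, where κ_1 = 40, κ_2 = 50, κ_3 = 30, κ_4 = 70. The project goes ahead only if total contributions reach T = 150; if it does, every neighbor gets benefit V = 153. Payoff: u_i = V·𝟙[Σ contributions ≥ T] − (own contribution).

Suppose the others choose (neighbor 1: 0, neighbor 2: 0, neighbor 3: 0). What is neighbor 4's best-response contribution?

0

Others' total = 0. Even contributing 70 gives 70 < 150: no benefit either way.
Best response: 0.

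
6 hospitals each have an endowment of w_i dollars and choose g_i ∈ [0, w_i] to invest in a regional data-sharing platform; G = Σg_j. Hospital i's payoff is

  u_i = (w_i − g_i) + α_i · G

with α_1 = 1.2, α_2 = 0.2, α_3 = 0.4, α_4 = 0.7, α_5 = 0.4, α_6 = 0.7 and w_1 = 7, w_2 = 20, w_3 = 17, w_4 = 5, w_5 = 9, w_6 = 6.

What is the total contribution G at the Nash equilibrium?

∂u_i/∂g_i = α_i − 1, so hospital i contributes w_i if α_i > 1, else 0.
α_i > 1 for i ∈ {1}; NE contributions (7, 0, 0, 0, 0, 0), G = 7.

7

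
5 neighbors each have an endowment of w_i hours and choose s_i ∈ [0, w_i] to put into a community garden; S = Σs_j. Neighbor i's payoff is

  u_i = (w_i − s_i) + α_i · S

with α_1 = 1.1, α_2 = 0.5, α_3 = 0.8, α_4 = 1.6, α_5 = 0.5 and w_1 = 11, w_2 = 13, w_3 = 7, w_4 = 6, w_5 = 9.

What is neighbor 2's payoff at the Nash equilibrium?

∂u_i/∂s_i = α_i − 1, so neighbor i contributes w_i if α_i > 1, else 0.
α_i > 1 for i ∈ {1, 4}; NE contributions (11, 0, 0, 6, 0), S = 17.
u_2 = (13 − 0) + 0.5·17 = 21.5.

21.5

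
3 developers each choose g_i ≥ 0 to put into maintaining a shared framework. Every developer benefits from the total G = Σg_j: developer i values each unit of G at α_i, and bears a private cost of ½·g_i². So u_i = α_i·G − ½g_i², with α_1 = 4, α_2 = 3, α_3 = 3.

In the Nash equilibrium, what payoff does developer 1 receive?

32

Developer i's FOC: ∂u_i/∂g_i = α_i − g_i = 0, so g_i* = α_i.
NE contributions = (4, 3, 3); G = 10.
u_1 = α_1·G − ½·(g_1)² = 4·10 − ½·4² = 32.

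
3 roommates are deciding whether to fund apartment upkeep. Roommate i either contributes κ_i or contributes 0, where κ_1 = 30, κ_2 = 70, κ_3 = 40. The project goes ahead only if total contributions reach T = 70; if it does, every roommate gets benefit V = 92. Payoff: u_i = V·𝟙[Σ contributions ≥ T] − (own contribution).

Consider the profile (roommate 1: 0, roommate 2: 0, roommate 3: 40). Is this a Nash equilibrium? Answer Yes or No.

Total = 40 < 70: not provided.
Roommate 1 (pledges 0, payoff 0): pledging 30 → total 70, payoff 62. Profitable deviation.

No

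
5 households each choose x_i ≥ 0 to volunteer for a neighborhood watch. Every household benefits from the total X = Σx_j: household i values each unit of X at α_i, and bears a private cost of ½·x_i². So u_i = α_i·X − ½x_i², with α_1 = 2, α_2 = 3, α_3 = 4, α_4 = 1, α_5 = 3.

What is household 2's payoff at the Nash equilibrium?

34.5

Household i's FOC: ∂u_i/∂x_i = α_i − x_i = 0, so x_i* = α_i.
NE contributions = (2, 3, 4, 1, 3); X = 13.
u_2 = α_2·X − ½·(x_2)² = 3·13 − ½·3² = 34.5.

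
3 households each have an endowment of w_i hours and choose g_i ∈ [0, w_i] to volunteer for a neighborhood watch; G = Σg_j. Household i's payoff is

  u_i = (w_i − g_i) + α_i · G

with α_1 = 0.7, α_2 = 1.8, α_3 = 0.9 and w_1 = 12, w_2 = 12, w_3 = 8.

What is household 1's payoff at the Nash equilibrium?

20.4

∂u_i/∂g_i = α_i − 1, so household i contributes w_i if α_i > 1, else 0.
α_i > 1 for i ∈ {2}; NE contributions (0, 12, 0), G = 12.
u_1 = (12 − 0) + 0.7·12 = 20.4.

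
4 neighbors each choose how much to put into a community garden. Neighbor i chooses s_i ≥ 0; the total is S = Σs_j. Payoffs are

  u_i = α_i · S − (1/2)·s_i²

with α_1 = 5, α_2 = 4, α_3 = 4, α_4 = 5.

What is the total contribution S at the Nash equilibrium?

18

Neighbor i's FOC: ∂u_i/∂s_i = α_i − s_i = 0, so s_i* = α_i.
NE contributions = (5, 4, 4, 5); S = 18.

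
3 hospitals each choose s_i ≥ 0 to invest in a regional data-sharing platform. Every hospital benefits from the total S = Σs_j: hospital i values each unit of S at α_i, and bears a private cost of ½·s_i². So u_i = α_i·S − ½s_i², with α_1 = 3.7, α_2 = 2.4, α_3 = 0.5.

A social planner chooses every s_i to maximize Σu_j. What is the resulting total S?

19.8

Planner FOC: ∂(Σu_j)/∂s_i = (Σα_j) − s_i = 0, so s_i^SO = Σα_j = 6.6 for every i; S^SO = 19.8.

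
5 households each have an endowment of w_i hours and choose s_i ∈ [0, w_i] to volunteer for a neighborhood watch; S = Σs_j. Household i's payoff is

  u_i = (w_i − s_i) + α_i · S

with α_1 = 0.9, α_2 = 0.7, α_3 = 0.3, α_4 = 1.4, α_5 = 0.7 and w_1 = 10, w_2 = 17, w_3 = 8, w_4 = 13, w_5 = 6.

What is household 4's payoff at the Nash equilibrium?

18.2

∂u_i/∂s_i = α_i − 1, so household i contributes w_i if α_i > 1, else 0.
α_i > 1 for i ∈ {4}; NE contributions (0, 0, 0, 13, 0), S = 13.
u_4 = (13 − 13) + 1.4·13 = 18.2.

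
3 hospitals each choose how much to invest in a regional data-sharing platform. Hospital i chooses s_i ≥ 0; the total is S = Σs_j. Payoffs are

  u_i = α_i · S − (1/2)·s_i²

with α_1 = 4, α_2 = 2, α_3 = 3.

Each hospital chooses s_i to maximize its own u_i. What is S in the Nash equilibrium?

Hospital i's FOC: ∂u_i/∂s_i = α_i − s_i = 0, so s_i* = α_i.
NE contributions = (4, 2, 3); S = 9.

9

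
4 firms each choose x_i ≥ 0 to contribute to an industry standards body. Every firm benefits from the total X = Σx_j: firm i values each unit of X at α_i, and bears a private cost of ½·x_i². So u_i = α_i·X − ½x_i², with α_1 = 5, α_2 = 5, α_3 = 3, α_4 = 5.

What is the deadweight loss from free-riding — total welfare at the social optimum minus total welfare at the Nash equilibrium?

Firm i's FOC: ∂u_i/∂x_i = α_i − x_i = 0, so x_i* = α_i.
NE contributions = (5, 5, 3, 5); X = 18.
W^NE = (Σα)·X − ½Σα_i² = 18² − ½·84 = 282.
Planner sets x_i = Σα_j = 18 for every i, so X^SO = 4·18 = 72.
W^SO = (Σα)·X^SO − ½·4·(Σα)² = (4/2)·18² = 648.
Deadweight loss = W^SO − W^NE = 366.

366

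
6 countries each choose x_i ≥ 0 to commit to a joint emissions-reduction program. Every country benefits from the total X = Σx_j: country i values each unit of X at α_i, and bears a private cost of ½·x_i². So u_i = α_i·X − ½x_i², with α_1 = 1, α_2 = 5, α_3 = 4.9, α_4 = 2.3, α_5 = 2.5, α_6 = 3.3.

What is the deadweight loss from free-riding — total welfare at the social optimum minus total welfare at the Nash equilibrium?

Country i's FOC: ∂u_i/∂x_i = α_i − x_i = 0, so x_i* = α_i.
NE contributions = (1, 5, 4.9, 2.3, 2.5, 3.3); X = 19.
W^NE = (Σα)·X − ½Σα_i² = 19² − ½·72.44 = 324.78.
Planner sets x_i = Σα_j = 19 for every i, so X^SO = 6·19 = 114.
W^SO = (Σα)·X^SO − ½·6·(Σα)² = (6/2)·19² = 1083.
Deadweight loss = W^SO − W^NE = 758.22.

758.22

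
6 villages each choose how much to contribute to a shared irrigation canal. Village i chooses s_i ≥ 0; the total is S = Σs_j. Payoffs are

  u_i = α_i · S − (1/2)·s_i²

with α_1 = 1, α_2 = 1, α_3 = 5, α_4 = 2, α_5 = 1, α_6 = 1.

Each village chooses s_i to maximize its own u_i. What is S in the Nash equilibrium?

11

Village i's FOC: ∂u_i/∂s_i = α_i − s_i = 0, so s_i* = α_i.
NE contributions = (1, 1, 5, 2, 1, 1); S = 11.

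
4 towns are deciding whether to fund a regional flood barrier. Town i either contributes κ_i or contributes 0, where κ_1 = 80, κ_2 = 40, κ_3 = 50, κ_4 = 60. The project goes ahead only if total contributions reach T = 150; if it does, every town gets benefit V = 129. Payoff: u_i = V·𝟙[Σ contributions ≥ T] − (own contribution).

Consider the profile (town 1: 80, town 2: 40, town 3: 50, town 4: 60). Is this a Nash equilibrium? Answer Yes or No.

No

Total = 230 ≥ 150: provided.
Town 1 (pledges 80, payoff 49): dropping to 0 → total 150, payoff 129. Profitable deviation.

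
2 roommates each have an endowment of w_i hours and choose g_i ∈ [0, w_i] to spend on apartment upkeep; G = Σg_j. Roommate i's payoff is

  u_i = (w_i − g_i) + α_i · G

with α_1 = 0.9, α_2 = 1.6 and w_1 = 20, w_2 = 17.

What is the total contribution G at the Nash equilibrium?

17

∂u_i/∂g_i = α_i − 1, so roommate i contributes w_i if α_i > 1, else 0.
α_i > 1 for i ∈ {2}; NE contributions (0, 17), G = 17.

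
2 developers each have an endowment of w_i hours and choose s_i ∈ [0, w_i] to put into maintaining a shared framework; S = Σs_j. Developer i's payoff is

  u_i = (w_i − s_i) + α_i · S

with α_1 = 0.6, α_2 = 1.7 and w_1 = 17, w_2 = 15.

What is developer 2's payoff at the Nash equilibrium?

25.5

∂u_i/∂s_i = α_i − 1, so developer i contributes w_i if α_i > 1, else 0.
α_i > 1 for i ∈ {2}; NE contributions (0, 15), S = 15.
u_2 = (15 − 15) + 1.7·15 = 25.5.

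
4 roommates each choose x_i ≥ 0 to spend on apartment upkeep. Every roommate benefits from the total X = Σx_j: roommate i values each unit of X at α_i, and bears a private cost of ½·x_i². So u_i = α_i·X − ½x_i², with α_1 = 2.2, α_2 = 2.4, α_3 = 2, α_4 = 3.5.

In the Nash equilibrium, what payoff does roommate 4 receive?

Roommate i's FOC: ∂u_i/∂x_i = α_i − x_i = 0, so x_i* = α_i.
NE contributions = (2.2, 2.4, 2, 3.5); X = 10.1.
u_4 = α_4·X − ½·(x_4)² = 3.5·10.1 − ½·3.5² = 29.225.

29.225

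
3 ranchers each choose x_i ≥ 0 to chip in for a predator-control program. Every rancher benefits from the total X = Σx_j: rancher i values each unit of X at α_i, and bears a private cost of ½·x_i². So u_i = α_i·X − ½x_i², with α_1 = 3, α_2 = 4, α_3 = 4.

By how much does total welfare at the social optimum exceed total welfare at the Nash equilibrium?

81

Rancher i's FOC: ∂u_i/∂x_i = α_i − x_i = 0, so x_i* = α_i.
NE contributions = (3, 4, 4); X = 11.
W^NE = (Σα)·X − ½Σα_i² = 11² − ½·41 = 100.5.
Planner sets x_i = Σα_j = 11 for every i, so X^SO = 3·11 = 33.
W^SO = (Σα)·X^SO − ½·3·(Σα)² = (3/2)·11² = 181.5.
Deadweight loss = W^SO − W^NE = 81.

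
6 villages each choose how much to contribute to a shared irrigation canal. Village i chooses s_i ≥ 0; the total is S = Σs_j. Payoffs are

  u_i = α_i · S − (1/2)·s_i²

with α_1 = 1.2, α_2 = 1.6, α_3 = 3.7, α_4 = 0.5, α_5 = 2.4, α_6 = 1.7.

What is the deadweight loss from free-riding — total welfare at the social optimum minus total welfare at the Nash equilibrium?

259.715

Village i's FOC: ∂u_i/∂s_i = α_i − s_i = 0, so s_i* = α_i.
NE contributions = (1.2, 1.6, 3.7, 0.5, 2.4, 1.7); S = 11.1.
W^NE = (Σα)·S − ½Σα_i² = 11.1² − ½·26.59 = 109.915.
Planner sets s_i = Σα_j = 11.1 for every i, so S^SO = 6·11.1 = 66.6.
W^SO = (Σα)·S^SO − ½·6·(Σα)² = (6/2)·11.1² = 369.63.
Deadweight loss = W^SO − W^NE = 259.715.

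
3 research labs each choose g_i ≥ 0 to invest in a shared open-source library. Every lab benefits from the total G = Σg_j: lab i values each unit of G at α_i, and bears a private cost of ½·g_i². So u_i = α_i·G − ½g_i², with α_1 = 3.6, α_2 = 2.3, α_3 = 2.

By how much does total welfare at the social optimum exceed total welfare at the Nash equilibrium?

42.33

Lab i's FOC: ∂u_i/∂g_i = α_i − g_i = 0, so g_i* = α_i.
NE contributions = (3.6, 2.3, 2); G = 7.9.
W^NE = (Σα)·G − ½Σα_i² = 7.9² − ½·22.25 = 51.285.
Planner sets g_i = Σα_j = 7.9 for every i, so G^SO = 3·7.9 = 23.7.
W^SO = (Σα)·G^SO − ½·3·(Σα)² = (3/2)·7.9² = 93.615.
Deadweight loss = W^SO − W^NE = 42.33.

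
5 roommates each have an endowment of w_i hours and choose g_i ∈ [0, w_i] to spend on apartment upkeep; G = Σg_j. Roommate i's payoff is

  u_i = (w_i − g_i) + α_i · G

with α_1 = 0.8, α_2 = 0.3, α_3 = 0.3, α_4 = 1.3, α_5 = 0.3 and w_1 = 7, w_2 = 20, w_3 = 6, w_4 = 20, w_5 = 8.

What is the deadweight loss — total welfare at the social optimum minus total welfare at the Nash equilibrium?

∂u_i/∂g_i = α_i − 1, so roommate i contributes w_i if α_i > 1, else 0.
α_i > 1 for i ∈ {4}; NE contributions (0, 0, 0, 20, 0), G = 20.
W^NE = Σw_i − G^NE + (Σα_i)·G^NE = 61 + 2·20 = 101.
Planner: ∂(Σu_j)/∂g_i = Σα_j − 1 = 2 > 0, so everyone contributes w_i; G^SO = 61, W^SO = 61 + 2·61 = 183.
Deadweight loss = 82.

82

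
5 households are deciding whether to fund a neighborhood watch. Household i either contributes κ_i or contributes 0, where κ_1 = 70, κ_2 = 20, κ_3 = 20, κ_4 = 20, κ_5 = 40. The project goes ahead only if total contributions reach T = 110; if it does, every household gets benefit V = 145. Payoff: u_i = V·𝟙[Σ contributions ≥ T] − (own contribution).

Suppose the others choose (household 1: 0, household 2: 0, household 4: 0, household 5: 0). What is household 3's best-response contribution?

Others' total = 0. Even contributing 20 gives 20 < 110: no benefit either way.
Best response: 0.

0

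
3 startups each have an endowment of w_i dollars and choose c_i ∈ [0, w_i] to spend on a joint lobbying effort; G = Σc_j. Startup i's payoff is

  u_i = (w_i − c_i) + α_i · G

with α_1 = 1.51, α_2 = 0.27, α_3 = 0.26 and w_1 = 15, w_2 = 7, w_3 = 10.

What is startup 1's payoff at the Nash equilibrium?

∂u_i/∂c_i = α_i − 1, so startup i contributes w_i if α_i > 1, else 0.
α_i > 1 for i ∈ {1}; NE contributions (15, 0, 0), G = 15.
u_1 = (15 − 15) + 1.51·15 = 22.65.

22.65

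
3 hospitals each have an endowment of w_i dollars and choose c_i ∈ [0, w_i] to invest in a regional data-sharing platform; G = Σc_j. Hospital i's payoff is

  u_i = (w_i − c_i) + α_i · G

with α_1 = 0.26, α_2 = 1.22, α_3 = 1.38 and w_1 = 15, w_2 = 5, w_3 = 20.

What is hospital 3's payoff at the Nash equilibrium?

∂u_i/∂c_i = α_i − 1, so hospital i contributes w_i if α_i > 1, else 0.
α_i > 1 for i ∈ {2, 3}; NE contributions (0, 5, 20), G = 25.
u_3 = (20 − 20) + 1.38·25 = 34.5.

34.5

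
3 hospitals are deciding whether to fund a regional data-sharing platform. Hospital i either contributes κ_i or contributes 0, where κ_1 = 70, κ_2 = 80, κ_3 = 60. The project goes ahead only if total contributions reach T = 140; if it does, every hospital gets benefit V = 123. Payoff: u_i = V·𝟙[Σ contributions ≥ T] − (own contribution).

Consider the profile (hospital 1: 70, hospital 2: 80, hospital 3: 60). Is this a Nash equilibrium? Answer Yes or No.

No

Total = 210 ≥ 140: provided.
Hospital 1 (pledges 70, payoff 53): dropping to 0 → total 140, payoff 123. Profitable deviation.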